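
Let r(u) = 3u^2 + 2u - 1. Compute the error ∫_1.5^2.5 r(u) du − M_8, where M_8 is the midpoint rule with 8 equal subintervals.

0.00390625

Exact integral: ∫_1.5^2.5 r(u) du = 15.25.
M_8 = 15.24609375.
Error = 15.25 − 15.24609375 = 0.00390625.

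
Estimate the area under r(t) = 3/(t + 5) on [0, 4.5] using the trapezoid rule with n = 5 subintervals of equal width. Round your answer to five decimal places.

1.93139

Δt = (4.5 − 0)/5 = 0.9.
r(0) = 0.6, r(0.9) = 30/59, r(1.8) = 15/34, r(2.7) = 30/77, r(3.6) = 15/43, r(4.5) = 6/19.
T_5 = (Δt/2)·[r(t_0) + 2r(t_1) + ... + 2r(t_{4}) + r(t_5)].
Sum ≈ 1.93139.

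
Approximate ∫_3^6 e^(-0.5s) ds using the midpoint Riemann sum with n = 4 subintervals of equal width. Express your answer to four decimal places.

Δs = (6 − 3)/4 = 0.75.
Midpoints: 3.375, 4.125, 4.875, 5.625.
f(3.375) ≈ 0.1850, f(4.125) ≈ 0.1271, f(4.875) ≈ 0.0874, f(5.625) ≈ 0.0601.
Sum = Δs · [f(3.375) + f(4.125) + f(4.875) + f(5.625)].
Sum ≈ 0.3447.

0.3447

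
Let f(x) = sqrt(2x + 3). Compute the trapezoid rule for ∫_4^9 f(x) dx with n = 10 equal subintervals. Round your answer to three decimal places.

19.915

Δx = (9 − 4)/10 = 0.5.
f(4) ≈ 3.317, f(4.5) ≈ 3.464, f(5) ≈ 3.606, f(5.5) ≈ 3.742, f(6) ≈ 3.873, f(6.5) ≈ 4.000, f(7) ≈ 4.123, f(7.5) ≈ 4.243, f(8) ≈ 4.359, f(8.5) ≈ 4.472, f(9) ≈ 4.583.
T_10 = (Δx/2)·[f(x_0) + 2f(x_1) + ... + 2f(x_{9}) + f(x_10)].
Sum ≈ 19.915.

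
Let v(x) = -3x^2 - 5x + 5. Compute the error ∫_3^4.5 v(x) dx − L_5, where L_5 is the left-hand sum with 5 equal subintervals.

Exact integral: ∫_3^4.5 v(x) dx = -84.75.
L_5 = -78.63.
Error = -84.75 − (-78.63) = -6.12.

-6.12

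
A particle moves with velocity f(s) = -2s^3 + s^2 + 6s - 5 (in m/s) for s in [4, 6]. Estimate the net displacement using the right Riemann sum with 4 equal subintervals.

-489.75

Δs = (6 − 4)/4 = 0.5.
Right endpoints: 4.5, 5, 5.5, 6.
f(4.5) = -140, f(5) = -200, f(5.5) = -274.5, f(6) = -365.
Sum = Δs · [f(4.5) + f(5) + f(5.5) + f(6)].
Sum = -489.75.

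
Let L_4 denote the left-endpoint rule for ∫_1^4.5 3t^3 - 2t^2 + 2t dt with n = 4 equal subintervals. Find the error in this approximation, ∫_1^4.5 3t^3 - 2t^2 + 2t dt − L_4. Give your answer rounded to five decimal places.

94.34733

Exact integral: ∫_1^4.5 f(t) dt ≈ 265.9635417.
L_4 ≈ 171.6162109.
Error ≈ 265.9635417 − 171.6162109 ≈ 94.34733.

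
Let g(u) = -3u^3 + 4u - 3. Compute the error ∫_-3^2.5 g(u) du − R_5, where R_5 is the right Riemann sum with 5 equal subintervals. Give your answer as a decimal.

55.735625

Exact integral: ∫_-3^2.5 g(u) du = 9.453125.
R_5 = -46.2825.
Error = 9.453125 − (-46.2825) = 55.735625.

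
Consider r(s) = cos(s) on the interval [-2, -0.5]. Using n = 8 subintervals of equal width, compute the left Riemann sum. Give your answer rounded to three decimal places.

0.307

Δs = (-0.5 − (-2))/8 = 0.1875.
Left endpoints: -2, -1.8125, -1.625, -1.4375, -1.25, -1.0625, -0.875, -0.6875.
r(-2) ≈ -0.416, r(-1.8125) ≈ -0.239, r(-1.625) ≈ -0.054, r(-1.4375) ≈ 0.133, r(-1.25) ≈ 0.315, r(-1.0625) ≈ 0.487, r(-0.875) ≈ 0.641, r(-0.6875) ≈ 0.773.
Sum = Δs · [r(-2) + r(-1.8125) + r(-1.625) + ...].
Sum ≈ 0.307.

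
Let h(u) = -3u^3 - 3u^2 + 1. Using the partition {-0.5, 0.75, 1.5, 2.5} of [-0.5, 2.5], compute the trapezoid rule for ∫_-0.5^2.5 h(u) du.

-47.765625

Subinterval widths: 1.25, 0.75, 1.
h(-0.5) = 0.625, h(0.75) = -1.953125, h(1.5) = -15.875, h(2.5) = -64.625.
On each subinterval the trapezoid contributes (Δu_i/2)·[h(u_{i-1}) + h(u_i)].
Sum = -47.765625.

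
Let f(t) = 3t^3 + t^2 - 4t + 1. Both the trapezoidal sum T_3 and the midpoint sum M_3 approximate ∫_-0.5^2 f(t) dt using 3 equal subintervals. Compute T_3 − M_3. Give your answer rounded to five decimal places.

T_3 ≈ 11.9039352.
M_3 ≈ 8.5402199.
T_3 − M_3 ≈ 3.36372.

3.36372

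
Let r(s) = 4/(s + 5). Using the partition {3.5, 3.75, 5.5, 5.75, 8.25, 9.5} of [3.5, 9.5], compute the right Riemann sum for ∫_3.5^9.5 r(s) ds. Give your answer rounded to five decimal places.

1.97352

Subinterval widths: 0.25, 1.75, 0.25, 2.5, 1.25.
Right endpoints: 3.75, 5.5, 5.75, 8.25, 9.5.
r(3.75) = 16/35, r(5.5) = 8/21, r(5.75) = 16/43, r(8.25) = 16/53, r(9.5) = 8/29.
Sum = Σ Δs_i · r(s_i).
Sum ≈ 1.97352.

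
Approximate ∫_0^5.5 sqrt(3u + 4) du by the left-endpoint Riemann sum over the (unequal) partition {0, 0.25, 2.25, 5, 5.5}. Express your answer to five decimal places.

16.05483

Subinterval widths: 0.25, 2, 2.75, 0.5.
Left endpoints: 0, 0.25, 2.25, 5.
f(0) ≈ 2.00000, f(0.25) ≈ 2.17945, f(2.25) ≈ 3.27872, f(5) ≈ 4.35890.
Sum = Σ Δu_i · f(u_i).
Sum ≈ 16.05483.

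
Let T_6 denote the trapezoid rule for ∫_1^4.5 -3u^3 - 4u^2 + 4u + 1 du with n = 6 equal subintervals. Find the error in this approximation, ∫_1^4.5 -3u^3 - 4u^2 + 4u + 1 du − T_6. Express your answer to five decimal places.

5.70674

Exact integral: ∫_1^4.5 f(u) du ≈ -384.9635417.
T_6 ≈ -390.6702836.
Error ≈ -384.9635417 − (-390.6702836) ≈ 5.70674.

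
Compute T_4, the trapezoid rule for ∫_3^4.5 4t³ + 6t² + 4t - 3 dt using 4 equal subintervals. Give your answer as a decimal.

477.10546875

Δt = (4.5 − 3)/4 = 0.375.
f(3) = 171, f(3.375) = 232.6171875, f(3.75) = 307.3125, f(4.125) = 396.3515625, f(4.5) = 501.
T_4 = (Δt/2)·[f(t_0) + 2f(t_1) + 2f(t_2) + 2f(t_3) + f(t_4)].
Sum = 477.10546875.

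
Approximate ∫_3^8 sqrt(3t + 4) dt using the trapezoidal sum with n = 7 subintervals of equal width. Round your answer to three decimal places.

Δt = (8 − 3)/7 = 5/7.
f(3) ≈ 3.606, f(26/7) ≈ 3.891, f(31/7) ≈ 4.158, f(36/7) ≈ 4.408, f(41/7) ≈ 4.645, f(46/7) ≈ 4.870, f(51/7) ≈ 5.085, f(8) ≈ 5.292.
T_7 = (Δt/2)·[f(t_0) + 2f(t_1) + ... + 2f(t_{6}) + f(t_7)].
Sum ≈ 22.503.

22.503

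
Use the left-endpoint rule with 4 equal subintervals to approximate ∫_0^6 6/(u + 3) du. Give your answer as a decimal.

7.7

Δu = (6 − 0)/4 = 1.5.
Left endpoints: 0, 1.5, 3, 4.5.
f(0) = 2, f(1.5) = 4/3, f(3) = 1, f(4.5) = 0.8.
Sum = Δu · [f(0) + f(1.5) + f(3) + f(4.5)].
Sum = 7.7.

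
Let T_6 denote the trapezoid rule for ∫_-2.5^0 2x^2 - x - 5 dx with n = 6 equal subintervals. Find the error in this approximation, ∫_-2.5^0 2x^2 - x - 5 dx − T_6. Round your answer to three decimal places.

Exact integral: ∫_-2.5^0 f(x) dx ≈ 1.04167.
T_6 ≈ 1.18634.
Error ≈ 1.04167 − 1.18634 ≈ -0.145.

-0.145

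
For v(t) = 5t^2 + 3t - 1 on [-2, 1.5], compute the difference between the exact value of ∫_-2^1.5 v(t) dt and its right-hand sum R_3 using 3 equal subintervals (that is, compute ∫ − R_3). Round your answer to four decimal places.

Exact integral: ∫_-2^1.5 v(t) dt ≈ 12.833333.
R_3 ≈ 17.824074.
Error ≈ 12.833333 − 17.824074 ≈ -4.9907.

-4.9907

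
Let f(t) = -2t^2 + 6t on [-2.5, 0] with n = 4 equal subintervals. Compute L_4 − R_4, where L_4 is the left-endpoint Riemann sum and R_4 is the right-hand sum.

-17.1875

L_4 = -38.0859375.
R_4 = -20.8984375.
L_4 − R_4 = -17.1875.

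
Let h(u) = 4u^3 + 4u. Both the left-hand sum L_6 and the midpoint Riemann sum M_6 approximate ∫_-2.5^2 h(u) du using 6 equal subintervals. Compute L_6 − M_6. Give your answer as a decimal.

L_6 = -71.015625.
M_6 = -26.9296875.
L_6 − M_6 = -44.0859375.

-44.0859375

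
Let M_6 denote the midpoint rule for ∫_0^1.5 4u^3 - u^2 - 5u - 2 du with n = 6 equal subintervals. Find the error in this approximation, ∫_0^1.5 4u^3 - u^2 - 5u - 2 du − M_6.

0.0625

Exact integral: ∫_0^1.5 f(u) du = -4.6875.
M_6 = -4.75.
Error = -4.6875 − (-4.75) = 0.0625.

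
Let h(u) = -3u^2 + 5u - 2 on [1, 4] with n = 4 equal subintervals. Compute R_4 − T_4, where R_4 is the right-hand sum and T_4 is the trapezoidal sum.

-11.25

R_4 = -43.59375.
T_4 = -32.34375.
R_4 − T_4 = -11.25.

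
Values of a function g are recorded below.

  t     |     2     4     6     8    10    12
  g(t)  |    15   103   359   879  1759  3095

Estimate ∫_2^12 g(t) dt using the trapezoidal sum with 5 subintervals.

Δt = 2.
T_5 = (2/2)·[15 + 2·103 + 2·359 + 2·879 + 2·1759 + 3095] = 9310.

9310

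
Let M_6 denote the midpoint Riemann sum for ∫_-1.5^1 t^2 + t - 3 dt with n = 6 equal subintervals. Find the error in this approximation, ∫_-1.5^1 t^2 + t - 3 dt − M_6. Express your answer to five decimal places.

0.03617

Exact integral: ∫_-1.5^1 f(t) dt ≈ -6.6666667.
M_6 ≈ -6.7028356.
Error ≈ -6.6666667 − (-6.7028356) ≈ 0.03617.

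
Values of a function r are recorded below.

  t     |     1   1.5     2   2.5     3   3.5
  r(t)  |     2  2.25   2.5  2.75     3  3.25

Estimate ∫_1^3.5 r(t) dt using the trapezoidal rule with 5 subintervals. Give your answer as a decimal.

Δt = 0.5.
T_5 = (0.5/2)·[2 + 2·2.25 + 2·2.5 + 2·2.75 + 2·3 + 3.25] = 6.5625.

6.5625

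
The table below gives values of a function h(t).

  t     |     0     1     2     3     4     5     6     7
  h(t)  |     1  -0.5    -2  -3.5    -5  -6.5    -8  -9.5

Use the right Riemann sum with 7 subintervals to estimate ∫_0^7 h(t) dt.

-35

Δt = 1.
Sum = 1·[(-0.5) + (-2) + (-3.5) + (-5) + (-6.5) + (-8) + (-9.5)] = -35.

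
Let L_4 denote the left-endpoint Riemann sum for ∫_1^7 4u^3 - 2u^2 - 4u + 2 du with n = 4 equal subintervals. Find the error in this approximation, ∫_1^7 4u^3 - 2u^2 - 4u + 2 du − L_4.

832.5

Exact integral: ∫_1^7 f(u) du = 2088.
L_4 = 1255.5.
Error = 2088 − 1255.5 = 832.5.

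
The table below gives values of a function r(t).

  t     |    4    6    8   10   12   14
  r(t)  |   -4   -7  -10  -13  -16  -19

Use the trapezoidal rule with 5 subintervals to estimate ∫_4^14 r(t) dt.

Δt = 2.
T_5 = (2/2)·[(-4) + 2·(-7) + 2·(-10) + 2·(-13) + 2·(-16) + (-19)] = -115.

-115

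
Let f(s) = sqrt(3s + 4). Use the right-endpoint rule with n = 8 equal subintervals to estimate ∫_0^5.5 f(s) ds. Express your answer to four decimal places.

Δs = (5.5 − 0)/8 = 0.6875.
Right endpoints: 0.6875, 1.375, 2.0625, 2.75, 3.4375, 4.125, 4.8125, 5.5.
f(0.6875) ≈ 2.4622, f(1.375) ≈ 2.8504, f(2.0625) ≈ 3.1918, f(2.75) ≈ 3.5000, f(3.4375) ≈ 3.7832, f(4.125) ≈ 4.0466, f(4.8125) ≈ 4.2939, f(5.5) ≈ 4.5277.
Sum = Δs · [f(0.6875) + f(1.375) + f(2.0625) + ...].
Sum ≈ 19.7009.

19.7009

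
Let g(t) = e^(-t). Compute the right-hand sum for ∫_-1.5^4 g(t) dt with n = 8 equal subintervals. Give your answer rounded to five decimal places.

3.10352

Δt = (4 − (-1.5))/8 = 0.6875.
Right endpoints: -0.8125, -0.125, 0.5625, 1.25, 1.9375, 2.625, 3.3125, 4.
g(-0.8125) ≈ 2.25353, g(-0.125) ≈ 1.13315, g(0.5625) ≈ 0.56978, g(1.25) ≈ 0.28650, g(1.9375) ≈ 0.14406, g(2.625) ≈ 0.07244, g(3.3125) ≈ 0.03642, g(4) ≈ 0.01832.
Sum = Δt · [g(-0.8125) + g(-0.125) + g(0.5625) + ...].
Sum ≈ 3.10352.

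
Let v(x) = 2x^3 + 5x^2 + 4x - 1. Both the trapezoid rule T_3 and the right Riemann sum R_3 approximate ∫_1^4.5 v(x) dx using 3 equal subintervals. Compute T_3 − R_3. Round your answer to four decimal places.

-169.4583

T_3 ≈ 406.810185.
R_3 ≈ 576.268519.
T_3 − R_3 ≈ -169.4583.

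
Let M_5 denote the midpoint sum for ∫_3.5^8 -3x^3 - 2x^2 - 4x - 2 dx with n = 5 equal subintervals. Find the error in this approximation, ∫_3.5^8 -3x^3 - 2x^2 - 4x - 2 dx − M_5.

Exact integral: ∫_3.5^8 f(x) dx = -3384.703125.
M_5 = -3368.3765625.
Error = -3384.703125 − (-3368.3765625) = -16.3265625.

-16.3265625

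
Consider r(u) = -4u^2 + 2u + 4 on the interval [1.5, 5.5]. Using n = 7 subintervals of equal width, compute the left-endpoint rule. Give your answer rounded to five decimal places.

-144.48980

Δu = (5.5 − 1.5)/7 = 4/7.
Left endpoints: 1.5, 29/14, 37/14, 45/14, 53/14, 61/14, 69/14.
r(1.5) = -2, r(29/14) = -442/49, r(37/14) = -914/49, r(45/14) = -1514/49, r(53/14) = -2242/49, r(61/14) = -3098/49, r(69/14) = -4082/49.
Sum = Δu · [r(1.5) + r(29/14) + r(37/14) + ...].
Sum ≈ -144.48980.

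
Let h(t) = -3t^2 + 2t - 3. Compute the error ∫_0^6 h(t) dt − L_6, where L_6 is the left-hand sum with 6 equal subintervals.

Exact integral: ∫_0^6 h(t) dt = -198.
L_6 = -153.
Error = -198 − (-153) = -45.

-45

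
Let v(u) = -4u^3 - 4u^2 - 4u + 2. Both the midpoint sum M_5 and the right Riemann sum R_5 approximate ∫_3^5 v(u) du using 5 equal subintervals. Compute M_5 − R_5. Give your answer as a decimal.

96.96

M_5 = -701.28.
R_5 = -798.24.
M_5 − R_5 = 96.96.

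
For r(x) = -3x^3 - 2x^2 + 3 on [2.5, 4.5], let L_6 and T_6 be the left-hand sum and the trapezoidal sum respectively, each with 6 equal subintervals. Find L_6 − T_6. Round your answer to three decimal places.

L_6 ≈ -281.40741.
T_6 ≈ -323.82407.
L_6 − T_6 ≈ 42.417.

42.417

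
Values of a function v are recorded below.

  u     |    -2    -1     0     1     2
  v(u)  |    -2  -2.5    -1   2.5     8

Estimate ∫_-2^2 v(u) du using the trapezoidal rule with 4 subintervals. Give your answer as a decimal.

2

Δu = 1.
T_4 = (1/2)·[(-2) + 2·(-2.5) + 2·(-1) + 2·2.5 + 8] = 2.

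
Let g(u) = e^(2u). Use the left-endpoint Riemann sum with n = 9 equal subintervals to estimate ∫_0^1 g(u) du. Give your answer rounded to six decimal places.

2.852716

Δu = (1 − 0)/9 = 1/9.
Left endpoints: 0, 1/9, 2/9, 1/3, 4/9, 5/9, 2/3, 7/9, 8/9.
g(0) ≈ 1.000000, g(1/9) ≈ 1.248849, g(2/9) ≈ 1.559623, g(1/3) ≈ 1.947734, g(4/9) ≈ 2.432425, g(5/9) ≈ 3.037732, g(2/3) ≈ 3.793668, g(7/9) ≈ 4.737718, g(8/9) ≈ 5.916694.
Sum = Δu · [g(0) + g(1/9) + g(2/9) + ...].
Sum ≈ 2.852716.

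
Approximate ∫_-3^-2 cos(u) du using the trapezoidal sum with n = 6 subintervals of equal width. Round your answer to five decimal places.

Δu = (-2 − (-3))/6 = 1/6.
f(-3) ≈ -0.98999, f(-17/6) ≈ -0.95286, f(-8/3) ≈ -0.88933, f(-2.5) ≈ -0.80114, f(-7/3) ≈ -0.69076, f(-13/6) ≈ -0.56123, f(-2) ≈ -0.41615.
T_6 = (Δu/2)·[f(u_0) + 2f(u_1) + ... + 2f(u_{5}) + f(u_6)].
Sum ≈ -0.76640.

-0.76640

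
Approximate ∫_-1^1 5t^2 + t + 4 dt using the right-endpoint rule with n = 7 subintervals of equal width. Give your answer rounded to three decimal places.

Δt = (1 − (-1))/7 = 2/7.
Right endpoints: -5/7, -3/7, -1/7, 1/7, 3/7, 5/7, 1.
f(-5/7) = 286/49, f(-3/7) = 220/49, f(-1/7) = 194/49, f(1/7) = 208/49, f(3/7) = 262/49, f(5/7) = 356/49, f(1) = 10.
Sum = Δt · [f(-5/7) + f(-3/7) + f(-1/7) + ...].
Sum ≈ 11.755.

11.755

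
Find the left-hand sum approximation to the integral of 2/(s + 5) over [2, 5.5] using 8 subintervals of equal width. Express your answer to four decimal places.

0.8321

Δs = (5.5 − 2)/8 = 0.4375.
Left endpoints: 2, 2.4375, 2.875, 3.3125, 3.75, 4.1875, 4.625, 5.0625.
f(2) = 2/7, f(2.4375) = 32/119, f(2.875) = 16/63, f(3.3125) = 32/133, f(3.75) = 8/35, f(4.1875) = 32/147, f(4.625) = 16/77, f(5.0625) = 32/161.
Sum = Δs · [f(2) + f(2.4375) + f(2.875) + ...].
Sum ≈ 0.8321.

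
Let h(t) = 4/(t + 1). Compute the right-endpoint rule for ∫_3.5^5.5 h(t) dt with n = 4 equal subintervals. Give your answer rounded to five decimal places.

Δt = (5.5 − 3.5)/4 = 0.5.
Right endpoints: 4, 4.5, 5, 5.5.
h(4) = 0.8, h(4.5) = 8/11, h(5) = 2/3, h(5.5) = 8/13.
Sum = Δt · [h(4) + h(4.5) + h(5) + h(5.5)].
Sum ≈ 1.40466.

1.40466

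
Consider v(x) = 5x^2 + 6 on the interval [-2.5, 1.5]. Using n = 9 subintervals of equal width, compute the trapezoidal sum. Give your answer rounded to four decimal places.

Δx = (1.5 − (-2.5))/9 = 4/9.
v(-2.5) = 37.25, v(-37/18) = 8789/324, v(-29/18) = 6149/324, v(-7/6) = 461/36, v(-13/18) = 2789/324, v(-5/18) = 2069/324, v(1/6) = 221/36, v(11/18) = 2549/324, v(19/18) = 3749/324, v(1.5) = 17.25.
T_9 = (Δx/2)·[v(x_0) + 2v(x_1) + ... + 2v(x_{8}) + v(x_9)].
Sum ≈ 56.3251.

56.3251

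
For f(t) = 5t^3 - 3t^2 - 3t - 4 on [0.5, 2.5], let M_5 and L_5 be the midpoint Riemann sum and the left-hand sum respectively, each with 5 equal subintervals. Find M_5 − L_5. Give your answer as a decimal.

M_5 = 15.73.
L_5 = 6.59.
M_5 − L_5 = 9.14.

9.14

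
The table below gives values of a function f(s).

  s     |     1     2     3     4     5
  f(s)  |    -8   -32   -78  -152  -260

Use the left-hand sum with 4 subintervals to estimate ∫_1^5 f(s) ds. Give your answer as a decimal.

-270

Δs = 1.
Sum = 1·[(-8) + (-32) + (-78) + (-152)] = -270.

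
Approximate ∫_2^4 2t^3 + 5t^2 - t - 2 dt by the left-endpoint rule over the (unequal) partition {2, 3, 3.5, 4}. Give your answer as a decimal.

149.75

Subinterval widths: 1, 0.5, 0.5.
Left endpoints: 2, 3, 3.5.
f(2) = 32, f(3) = 94, f(3.5) = 141.5.
Sum = Σ Δt_i · f(t_i).
Sum = 149.75.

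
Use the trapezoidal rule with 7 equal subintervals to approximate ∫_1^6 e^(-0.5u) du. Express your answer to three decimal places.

Δu = (6 − 1)/7 = 5/7.
f(1) ≈ 0.607, f(12/7) ≈ 0.424, f(17/7) ≈ 0.297, f(22/7) ≈ 0.208, f(27/7) ≈ 0.145, f(32/7) ≈ 0.102, f(37/7) ≈ 0.071, f(6) ≈ 0.050.
T_7 = (Δu/2)·[f(u_0) + 2f(u_1) + ... + 2f(u_{6}) + f(u_7)].
Sum ≈ 1.125.

1.125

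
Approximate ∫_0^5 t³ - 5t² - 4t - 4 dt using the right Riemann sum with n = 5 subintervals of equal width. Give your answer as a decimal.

-130

Δt = (5 − 0)/5 = 1.
Right endpoints: 1, 2, 3, 4, 5.
f(1) = -12, f(2) = -24, f(3) = -34, f(4) = -36, f(5) = -24.
Sum = Δt · [f(1) + f(2) + f(3) + f(4) + f(5)].
Sum = -130.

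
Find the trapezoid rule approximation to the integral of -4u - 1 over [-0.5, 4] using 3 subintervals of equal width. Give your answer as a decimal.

Δu = (4 − (-0.5))/3 = 1.5.
f(-0.5) = 1, f(1) = -5, f(2.5) = -11, f(4) = -17.
T_3 = (Δu/2)·[f(u_0) + 2f(u_1) + 2f(u_2) + f(u_3)].
Sum = -36.

-36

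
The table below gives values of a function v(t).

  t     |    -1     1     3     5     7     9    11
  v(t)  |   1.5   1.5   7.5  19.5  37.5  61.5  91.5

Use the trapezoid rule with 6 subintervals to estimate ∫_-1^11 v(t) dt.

348

Δt = 2.
T_6 = (2/2)·[1.5 + 2·1.5 + 2·7.5 + 2·19.5 + 2·37.5 + 2·61.5 + 91.5] = 348.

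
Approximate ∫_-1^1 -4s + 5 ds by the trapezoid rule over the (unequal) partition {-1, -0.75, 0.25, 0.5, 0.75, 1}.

Subinterval widths: 0.25, 1, 0.25, 0.25, 0.25.
f(-1) = 9, f(-0.75) = 8, f(0.25) = 4, f(0.5) = 3, f(0.75) = 2, f(1) = 1.
On each subinterval the trapezoid contributes (Δs_i/2)·[f(s_{i-1}) + f(s_i)].
Sum = 10.

10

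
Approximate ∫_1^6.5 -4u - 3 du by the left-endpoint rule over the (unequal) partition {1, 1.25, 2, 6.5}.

-57.25

Subinterval widths: 0.25, 0.75, 4.5.
Left endpoints: 1, 1.25, 2.
f(1) = -7, f(1.25) = -8, f(2) = -11.
Sum = Σ Δu_i · f(u_i).
Sum = -57.25.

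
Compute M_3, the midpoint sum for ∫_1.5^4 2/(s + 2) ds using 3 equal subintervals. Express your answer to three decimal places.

Δs = (4 − 1.5)/3 = 5/6.
Midpoints: 23/12, 2.75, 43/12.
f(23/12) = 24/47, f(2.75) = 8/19, f(43/12) = 24/67.
Sum = Δs · [f(23/12) + f(2.75) + f(43/12)].
Sum ≈ 1.075.

1.075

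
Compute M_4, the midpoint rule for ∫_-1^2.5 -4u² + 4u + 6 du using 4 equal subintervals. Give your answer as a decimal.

Δu = (2.5 − (-1))/4 = 0.875.
Midpoints: -0.5625, 0.3125, 1.1875, 2.0625.
f(-0.5625) = 2.484375, f(0.3125) = 6.859375, f(1.1875) = 5.109375, f(2.0625) = -2.765625.
Sum = Δu · [f(-0.5625) + f(0.3125) + f(1.1875) + f(2.0625)].
Sum = 10.2265625.

10.2265625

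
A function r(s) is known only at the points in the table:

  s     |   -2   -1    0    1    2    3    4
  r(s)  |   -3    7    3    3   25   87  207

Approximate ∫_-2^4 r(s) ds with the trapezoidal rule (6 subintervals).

227

Δs = 1.
T_6 = (1/2)·[(-3) + 2·7 + 2·3 + 2·3 + 2·25 + 2·87 + 207] = 227.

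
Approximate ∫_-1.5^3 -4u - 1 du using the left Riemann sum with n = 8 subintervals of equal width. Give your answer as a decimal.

Δu = (3 − (-1.5))/8 = 0.5625.
Left endpoints: -1.5, -0.9375, -0.375, 0.1875, 0.75, 1.3125, 1.875, 2.4375.
f(-1.5) = 5, f(-0.9375) = 2.75, f(-0.375) = 0.5, f(0.1875) = -1.75, f(0.75) = -4, f(1.3125) = -6.25, f(1.875) = -8.5, f(2.4375) = -10.75.
Sum = Δu · [f(-1.5) + f(-0.9375) + f(-0.375) + ...].
Sum = -12.9375.

-12.9375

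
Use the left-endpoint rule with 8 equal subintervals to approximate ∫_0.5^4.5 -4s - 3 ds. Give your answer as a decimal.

-48

Δs = (4.5 − 0.5)/8 = 0.5.
Left endpoints: 0.5, 1, 1.5, 2, 2.5, 3, 3.5, 4.
f(0.5) = -5, f(1) = -7, f(1.5) = -9, f(2) = -11, f(2.5) = -13, f(3) = -15, f(3.5) = -17, f(4) = -19.
Sum = Δs · [f(0.5) + f(1) + f(1.5) + ...].
Sum = -48.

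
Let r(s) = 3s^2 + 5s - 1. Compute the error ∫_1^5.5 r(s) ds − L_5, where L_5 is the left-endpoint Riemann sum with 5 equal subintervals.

Exact integral: ∫_1^5.5 r(s) ds = 234.
L_5 = 186.21.
Error = 234 − 186.21 = 47.79.

47.79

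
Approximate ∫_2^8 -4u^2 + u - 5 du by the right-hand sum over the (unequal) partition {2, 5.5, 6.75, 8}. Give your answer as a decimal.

-963.625

Subinterval widths: 3.5, 1.25, 1.25.
Right endpoints: 5.5, 6.75, 8.
f(5.5) = -120.5, f(6.75) = -180.5, f(8) = -253.
Sum = Σ Δu_i · f(u_i).
Sum = -963.625.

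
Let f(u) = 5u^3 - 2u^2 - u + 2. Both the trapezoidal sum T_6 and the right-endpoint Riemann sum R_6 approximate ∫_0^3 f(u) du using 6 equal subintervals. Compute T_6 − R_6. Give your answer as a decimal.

T_6 = 87.3125.
R_6 = 115.8125.
T_6 − R_6 = -28.5.

-28.5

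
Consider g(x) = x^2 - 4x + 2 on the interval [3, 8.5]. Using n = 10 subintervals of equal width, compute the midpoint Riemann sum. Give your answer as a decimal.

80.0696875

Δx = (8.5 − 3)/10 = 0.55.
Midpoints: 3.275, 3.825, 4.375, 4.925, 5.475, 6.025, 6.575, 7.125, 7.675, 8.225.
g(3.275) = -0.374375, g(3.825) = 1.330625, g(4.375) = 3.640625, g(4.925) = 6.555625, g(5.475) = 10.075625, g(6.025) = 14.200625, g(6.575) = 18.930625, g(7.125) = 24.265625, g(7.675) = 30.205625, g(8.225) = 36.750625.
Sum = Δx · [g(3.275) + g(3.825) + g(4.375) + ...].
Sum = 80.0696875.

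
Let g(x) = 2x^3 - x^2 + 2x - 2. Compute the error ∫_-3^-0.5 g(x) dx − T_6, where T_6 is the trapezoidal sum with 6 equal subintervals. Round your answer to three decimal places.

Exact integral: ∫_-3^-0.5 g(x) dx ≈ -63.17708.
T_6 ≈ -64.00897.
Error ≈ -63.17708 − (-64.00897) ≈ 0.832.

0.832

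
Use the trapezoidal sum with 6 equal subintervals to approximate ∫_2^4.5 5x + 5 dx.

53.125

Δx = (4.5 − 2)/6 = 5/12.
f(2) = 15, f(29/12) = 205/12, f(17/6) = 115/6, f(3.25) = 21.25, f(11/3) = 70/3, f(49/12) = 305/12, f(4.5) = 27.5.
T_6 = (Δx/2)·[f(x_0) + 2f(x_1) + ... + 2f(x_{5}) + f(x_6)].
Sum = 53.125.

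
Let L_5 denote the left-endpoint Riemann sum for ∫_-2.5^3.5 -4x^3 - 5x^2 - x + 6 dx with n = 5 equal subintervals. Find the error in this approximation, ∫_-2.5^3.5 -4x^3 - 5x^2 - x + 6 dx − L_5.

Exact integral: ∫_-2.5^3.5 f(x) dx = -175.5.
L_5 = -29.34.
Error = -175.5 − (-29.34) = -146.16.

-146.16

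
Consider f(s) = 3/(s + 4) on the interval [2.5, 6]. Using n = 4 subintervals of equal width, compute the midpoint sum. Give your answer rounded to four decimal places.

Δs = (6 − 2.5)/4 = 0.875.
Midpoints: 2.9375, 3.8125, 4.6875, 5.5625.
f(2.9375) = 16/37, f(3.8125) = 0.384, f(4.6875) = 48/139, f(5.5625) = 16/51.
Sum = Δs · [f(2.9375) + f(3.8125) + f(4.6875) + f(5.5625)].
Sum ≈ 1.2910.

1.2910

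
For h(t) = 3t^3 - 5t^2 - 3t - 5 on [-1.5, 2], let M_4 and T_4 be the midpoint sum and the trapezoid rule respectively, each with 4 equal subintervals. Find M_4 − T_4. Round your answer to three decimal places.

1.842

M_4 ≈ -30.26611.
T_4 ≈ -32.10840.
M_4 − T_4 ≈ 1.842.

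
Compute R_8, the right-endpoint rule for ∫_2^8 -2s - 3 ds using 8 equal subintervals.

Δs = (8 − 2)/8 = 0.75.
Right endpoints: 2.75, 3.5, 4.25, 5, 5.75, 6.5, 7.25, 8.
f(2.75) = -8.5, f(3.5) = -10, f(4.25) = -11.5, f(5) = -13, f(5.75) = -14.5, f(6.5) = -16, f(7.25) = -17.5, f(8) = -19.
Sum = Δs · [f(2.75) + f(3.5) + f(4.25) + ...].
Sum = -82.5.

-82.5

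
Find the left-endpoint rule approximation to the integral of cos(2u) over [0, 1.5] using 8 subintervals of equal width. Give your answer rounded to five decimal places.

0.25629

Δu = (1.5 − 0)/8 = 0.1875.
Left endpoints: 0, 0.1875, 0.375, 0.5625, 0.75, 0.9375, 1.125, 1.3125.
f(0) ≈ 1.00000, f(0.1875) ≈ 0.93051, f(0.375) ≈ 0.73169, f(0.5625) ≈ 0.43118, f(0.75) ≈ 0.07074, f(0.9375) ≈ -0.29953, f(1.125) ≈ -0.62817, f(1.3125) ≈ -0.86951.
Sum = Δu · [f(0) + f(0.1875) + f(0.375) + ...].
Sum ≈ 0.25629.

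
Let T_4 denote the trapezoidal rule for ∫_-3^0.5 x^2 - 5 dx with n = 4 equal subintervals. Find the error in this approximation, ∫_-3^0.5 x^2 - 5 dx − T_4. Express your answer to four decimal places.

Exact integral: ∫_-3^0.5 f(x) dx ≈ -8.458333.
T_4 = -8.01171875.
Error ≈ -8.458333 − (-8.01171875) ≈ -0.4466.

-0.4466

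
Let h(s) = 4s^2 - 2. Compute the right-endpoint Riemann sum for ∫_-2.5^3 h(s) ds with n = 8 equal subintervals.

Δs = (3 − (-2.5))/8 = 0.6875.
Right endpoints: -1.8125, -1.125, -0.4375, 0.25, 0.9375, 1.625, 2.3125, 3.
h(-1.8125) = 11.140625, h(-1.125) = 3.0625, h(-0.4375) = -1.234375, h(0.25) = -1.75, h(0.9375) = 1.515625, h(1.625) = 8.5625, h(2.3125) = 19.390625, h(3) = 34.
Sum = Δs · [h(-1.8125) + h(-1.125) + h(-0.4375) + ...].
Sum = 51.34765625.

51.34765625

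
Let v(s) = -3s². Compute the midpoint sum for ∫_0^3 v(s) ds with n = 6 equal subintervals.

Δs = (3 − 0)/6 = 0.5.
Midpoints: 0.25, 0.75, 1.25, 1.75, 2.25, 2.75.
v(0.25) = -0.1875, v(0.75) = -1.6875, v(1.25) = -4.6875, v(1.75) = -9.1875, v(2.25) = -15.1875, v(2.75) = -22.6875.
Sum = Δs · [v(0.25) + v(0.75) + v(1.25) + ...].
Sum = -26.8125.

-26.8125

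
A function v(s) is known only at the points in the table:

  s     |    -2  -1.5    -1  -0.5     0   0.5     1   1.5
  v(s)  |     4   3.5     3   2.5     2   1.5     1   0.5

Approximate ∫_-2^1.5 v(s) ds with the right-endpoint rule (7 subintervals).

7

Δs = 0.5.
Sum = 0.5·[3.5 + 3 + 2.5 + 2 + 1.5 + 1 + 0.5] = 7.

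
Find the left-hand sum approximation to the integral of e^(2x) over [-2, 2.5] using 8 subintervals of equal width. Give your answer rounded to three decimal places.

Δx = (2.5 − (-2))/8 = 0.5625.
Left endpoints: -2, -1.4375, -0.875, -0.3125, 0.25, 0.8125, 1.375, 1.9375.
f(-2) ≈ 0.018, f(-1.4375) ≈ 0.056, f(-0.875) ≈ 0.174, f(-0.3125) ≈ 0.535, f(0.25) ≈ 1.649, f(0.8125) ≈ 5.078, f(1.375) ≈ 15.643, f(1.9375) ≈ 48.183.
Sum = Δx · [f(-2) + f(-1.4375) + f(-0.875) + ...].
Sum ≈ 40.127.

40.127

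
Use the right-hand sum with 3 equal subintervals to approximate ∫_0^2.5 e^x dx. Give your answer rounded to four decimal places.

16.4816

Δx = (2.5 − 0)/3 = 5/6.
Right endpoints: 5/6, 5/3, 2.5.
f(5/6) ≈ 2.3010, f(5/3) ≈ 5.2945, f(2.5) ≈ 12.1825.
Sum = Δx · [f(5/6) + f(5/3) + f(2.5)].
Sum ≈ 16.4816.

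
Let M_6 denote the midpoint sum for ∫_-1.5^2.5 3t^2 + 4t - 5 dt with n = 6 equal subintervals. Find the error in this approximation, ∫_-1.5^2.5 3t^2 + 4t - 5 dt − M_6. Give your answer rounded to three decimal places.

0.444

Exact integral: ∫_-1.5^2.5 f(t) dt = 7.
M_6 ≈ 6.55556.
Error ≈ 7 − 6.55556 ≈ 0.444.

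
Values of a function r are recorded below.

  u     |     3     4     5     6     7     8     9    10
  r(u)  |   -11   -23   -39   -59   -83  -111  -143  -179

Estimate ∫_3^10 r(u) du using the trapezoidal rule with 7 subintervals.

-553

Δu = 1.
T_7 = (1/2)·[(-11) + 2·(-23) + 2·(-39) + 2·(-59) + 2·(-83) + 2·(-111) + 2·(-143) + (-179)] = -553.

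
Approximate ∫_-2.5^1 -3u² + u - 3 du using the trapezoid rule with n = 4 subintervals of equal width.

Δu = (1 − (-2.5))/4 = 0.875.
f(-2.5) = -24.25, f(-1.625) = -12.546875, f(-0.75) = -5.4375, f(0.125) = -2.921875, f(1) = -5.
T_4 = (Δu/2)·[f(u_0) + 2f(u_1) + 2f(u_2) + 2f(u_3) + f(u_4)].
Sum = -31.08984375.

-31.08984375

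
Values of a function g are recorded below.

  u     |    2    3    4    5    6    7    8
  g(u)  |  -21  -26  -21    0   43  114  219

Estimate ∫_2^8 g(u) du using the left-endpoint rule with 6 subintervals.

89

Δu = 1.
Sum = 1·[(-21) + (-26) + (-21) + 0 + 43 + 114] = 89.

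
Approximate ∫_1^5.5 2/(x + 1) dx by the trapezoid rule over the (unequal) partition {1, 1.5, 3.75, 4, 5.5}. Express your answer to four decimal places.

2.4571

Subinterval widths: 0.5, 2.25, 0.25, 1.5.
f(1) = 1, f(1.5) = 0.8, f(3.75) = 8/19, f(4) = 0.4, f(5.5) = 4/13.
On each subinterval the trapezoid contributes (Δx_i/2)·[f(x_{i-1}) + f(x_i)].
Sum ≈ 2.4571.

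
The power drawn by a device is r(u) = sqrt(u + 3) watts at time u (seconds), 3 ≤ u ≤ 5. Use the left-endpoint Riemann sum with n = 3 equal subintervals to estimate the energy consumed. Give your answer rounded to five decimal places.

Δu = (5 − 3)/3 = 2/3.
Left endpoints: 3, 11/3, 13/3.
r(3) ≈ 2.44949, r(11/3) ≈ 2.58199, r(13/3) ≈ 2.70801.
Sum = Δu · [r(3) + r(11/3) + r(13/3)].
Sum ≈ 5.15966.

5.15966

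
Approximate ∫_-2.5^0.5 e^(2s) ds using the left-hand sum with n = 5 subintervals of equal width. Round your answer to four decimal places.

Δs = (0.5 − (-2.5))/5 = 0.6.
Left endpoints: -2.5, -1.9, -1.3, -0.7, -0.1.
f(-2.5) ≈ 0.0067, f(-1.9) ≈ 0.0224, f(-1.3) ≈ 0.0743, f(-0.7) ≈ 0.2466, f(-0.1) ≈ 0.8187.
Sum = Δs · [f(-2.5) + f(-1.9) + f(-1.3) + f(-0.7) + f(-0.1)].
Sum ≈ 0.7012.

0.7012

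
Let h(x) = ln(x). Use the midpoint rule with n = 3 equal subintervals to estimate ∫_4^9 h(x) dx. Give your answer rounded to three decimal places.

Δx = (9 − 4)/3 = 5/3.
Midpoints: 29/6, 6.5, 49/6.
h(29/6) ≈ 1.576, h(6.5) ≈ 1.872, h(49/6) ≈ 2.100.
Sum = Δx · [h(29/6) + h(6.5) + h(49/6)].
Sum ≈ 9.246.

9.246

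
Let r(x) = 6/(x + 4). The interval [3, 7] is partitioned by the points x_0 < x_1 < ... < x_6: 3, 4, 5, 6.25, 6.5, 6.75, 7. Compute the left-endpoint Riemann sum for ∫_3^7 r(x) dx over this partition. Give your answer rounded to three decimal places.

2.869

Subinterval widths: 1, 1, 1.25, 0.25, 0.25, 0.25.
Left endpoints: 3, 4, 5, 6.25, 6.5, 6.75.
r(3) = 6/7, r(4) = 0.75, r(5) = 2/3, r(6.25) = 24/41, r(6.5) = 4/7, r(6.75) = 24/43.
Sum = Σ Δx_i · r(x_i).
Sum ≈ 2.869.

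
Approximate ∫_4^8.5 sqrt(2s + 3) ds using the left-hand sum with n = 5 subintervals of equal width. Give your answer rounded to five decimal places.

17.12805

Δs = (8.5 − 4)/5 = 0.9.
Left endpoints: 4, 4.9, 5.8, 6.7, 7.6.
f(4) ≈ 3.31662, f(4.9) ≈ 3.57771, f(5.8) ≈ 3.82099, f(6.7) ≈ 4.04969, f(7.6) ≈ 4.26615.
Sum = Δs · [f(4) + f(4.9) + f(5.8) + f(6.7) + f(7.6)].
Sum ≈ 17.12805.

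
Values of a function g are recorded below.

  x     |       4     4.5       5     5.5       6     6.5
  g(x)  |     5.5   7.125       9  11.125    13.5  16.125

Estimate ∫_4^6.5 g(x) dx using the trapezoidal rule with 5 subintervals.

Δx = 0.5.
T_5 = (0.5/2)·[5.5 + 2·7.125 + 2·9 + 2·11.125 + 2·13.5 + 16.125] = 25.78125.

25.78125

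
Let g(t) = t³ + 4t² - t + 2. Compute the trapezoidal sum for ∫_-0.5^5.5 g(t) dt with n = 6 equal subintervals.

Δt = (5.5 − (-0.5))/6 = 1.
g(-0.5) = 3.375, g(0.5) = 2.625, g(1.5) = 12.875, g(2.5) = 40.125, g(3.5) = 90.375, g(4.5) = 169.625, g(5.5) = 283.875.
T_6 = (Δt/2)·[g(t_0) + 2g(t_1) + ... + 2g(t_{5}) + g(t_6)].
Sum = 459.25.

459.25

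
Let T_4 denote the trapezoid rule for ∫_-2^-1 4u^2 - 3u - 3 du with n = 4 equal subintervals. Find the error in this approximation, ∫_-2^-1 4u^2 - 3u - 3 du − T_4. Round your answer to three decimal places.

Exact integral: ∫_-2^-1 f(u) du ≈ 10.83333.
T_4 = 10.875.
Error ≈ 10.83333 − 10.875 ≈ -0.042.

-0.042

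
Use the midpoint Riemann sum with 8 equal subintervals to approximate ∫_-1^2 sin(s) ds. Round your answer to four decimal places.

0.9621

Δs = (2 − (-1))/8 = 0.375.
Midpoints: -0.8125, -0.4375, -0.0625, 0.3125, 0.6875, 1.0625, 1.4375, 1.8125.
f(-0.8125) ≈ -0.7260, f(-0.4375) ≈ -0.4237, f(-0.0625) ≈ -0.0625, f(0.3125) ≈ 0.3074, f(0.6875) ≈ 0.6346, f(1.0625) ≈ 0.8736, f(1.4375) ≈ 0.9911, f(1.8125) ≈ 0.9709.
Sum = Δs · [f(-0.8125) + f(-0.4375) + f(-0.0625) + ...].
Sum ≈ 0.9621.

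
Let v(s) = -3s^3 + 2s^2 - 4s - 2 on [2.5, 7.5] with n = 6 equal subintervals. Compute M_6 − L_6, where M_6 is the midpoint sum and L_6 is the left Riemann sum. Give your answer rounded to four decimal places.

-437.1528

M_6 ≈ -2170.474537.
L_6 ≈ -1733.321759.
M_6 − L_6 ≈ -437.1528.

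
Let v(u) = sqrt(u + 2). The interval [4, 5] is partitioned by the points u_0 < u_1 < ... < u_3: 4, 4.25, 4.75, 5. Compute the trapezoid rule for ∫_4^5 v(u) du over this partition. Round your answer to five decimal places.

2.54868

Subinterval widths: 0.25, 0.5, 0.25.
v(4) ≈ 2.44949, v(4.25) ≈ 2.50000, v(4.75) ≈ 2.59808, v(5) ≈ 2.64575.
On each subinterval the trapezoid contributes (Δu_i/2)·[v(u_{i-1}) + v(u_i)].
Sum ≈ 2.54868.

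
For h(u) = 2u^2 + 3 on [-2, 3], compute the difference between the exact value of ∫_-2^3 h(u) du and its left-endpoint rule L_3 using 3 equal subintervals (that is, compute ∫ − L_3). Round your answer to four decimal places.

3.7037

Exact integral: ∫_-2^3 h(u) du ≈ 38.333333.
L_3 ≈ 34.629630.
Error ≈ 38.333333 − 34.629630 ≈ 3.7037.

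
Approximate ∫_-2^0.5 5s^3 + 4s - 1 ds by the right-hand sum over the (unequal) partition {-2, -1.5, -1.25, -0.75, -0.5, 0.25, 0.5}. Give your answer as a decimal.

Subinterval widths: 0.5, 0.25, 0.5, 0.25, 0.75, 0.25.
Right endpoints: -1.5, -1.25, -0.75, -0.5, 0.25, 0.5.
f(-1.5) = -23.875, f(-1.25) = -15.765625, f(-0.75) = -6.109375, f(-0.5) = -3.625, f(0.25) = 0.078125, f(0.5) = 1.625.
Sum = Σ Δs_i · f(s_i).
Sum = -19.375.

-19.375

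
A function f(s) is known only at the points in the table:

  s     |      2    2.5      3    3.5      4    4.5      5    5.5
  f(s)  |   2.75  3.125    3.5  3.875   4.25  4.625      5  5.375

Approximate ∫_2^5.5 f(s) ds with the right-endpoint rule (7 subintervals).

Δs = 0.5.
Sum = 0.5·[3.125 + 3.5 + 3.875 + 4.25 + 4.625 + 5 + 5.375] = 14.875.

14.875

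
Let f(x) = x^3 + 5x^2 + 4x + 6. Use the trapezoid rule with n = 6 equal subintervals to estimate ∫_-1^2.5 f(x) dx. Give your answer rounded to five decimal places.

70.16305

Δx = (2.5 − (-1))/6 = 7/12.
f(-1) = 6, f(-5/12) = 8863/1728, f(1/6) = 1471/216, f(0.75) = 12.234375, f(4/3) = 610/27, f(23/12) = 67523/1728, f(2.5) = 62.875.
T_6 = (Δx/2)·[f(x_0) + 2f(x_1) + ... + 2f(x_{5}) + f(x_6)].
Sum ≈ 70.16305.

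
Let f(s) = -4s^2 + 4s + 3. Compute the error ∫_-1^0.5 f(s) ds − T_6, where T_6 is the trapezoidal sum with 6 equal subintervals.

Exact integral: ∫_-1^0.5 f(s) ds = 1.5.
T_6 = 1.4375.
Error = 1.5 − 1.4375 = 0.0625.

0.0625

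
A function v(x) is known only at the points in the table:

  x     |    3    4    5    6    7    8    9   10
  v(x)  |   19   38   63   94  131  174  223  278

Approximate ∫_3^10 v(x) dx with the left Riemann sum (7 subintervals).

742

Δx = 1.
Sum = 1·[19 + 38 + 63 + 94 + 131 + 174 + 223] = 742.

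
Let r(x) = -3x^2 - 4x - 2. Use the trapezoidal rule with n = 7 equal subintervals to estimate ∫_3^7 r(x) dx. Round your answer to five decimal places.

-404.65306

Δx = (7 − 3)/7 = 4/7.
r(3) = -41, r(25/7) = -2673/49, r(29/7) = -3433/49, r(33/7) = -4289/49, r(37/7) = -5241/49, r(41/7) = -6289/49, r(45/7) = -7433/49, r(7) = -177.
T_7 = (Δx/2)·[r(x_0) + 2r(x_1) + ... + 2r(x_{6}) + r(x_7)].
Sum ≈ -404.65306.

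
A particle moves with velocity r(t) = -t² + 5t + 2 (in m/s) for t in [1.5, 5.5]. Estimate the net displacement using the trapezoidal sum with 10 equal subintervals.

23.56

Δt = (5.5 − 1.5)/10 = 0.4.
r(1.5) = 7.25, r(1.9) = 7.89, r(2.3) = 8.21, r(2.7) = 8.21, r(3.1) = 7.89, r(3.5) = 7.25, r(3.9) = 6.29, r(4.3) = 5.01, r(4.7) = 3.41, r(5.1) = 1.49, r(5.5) = -0.75.
T_10 = (Δt/2)·[r(t_0) + 2r(t_1) + ... + 2r(t_{9}) + r(t_10)].
Sum = 23.56.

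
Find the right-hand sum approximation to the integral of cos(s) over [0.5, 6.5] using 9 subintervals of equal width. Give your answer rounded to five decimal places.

Δs = (6.5 − 0.5)/9 = 2/3.
Right endpoints: 7/6, 11/6, 2.5, 19/6, 23/6, 4.5, 31/6, 35/6, 6.5.
f(7/6) ≈ 0.39322, f(11/6) ≈ -0.25953, f(2.5) ≈ -0.80114, f(19/6) ≈ -0.99969, f(23/6) ≈ -0.77014, f(4.5) ≈ -0.21080, f(31/6) ≈ 0.43881, f(35/6) ≈ 0.90051, f(6.5) ≈ 0.97659.
Sum = Δs · [f(7/6) + f(11/6) + f(2.5) + ...].
Sum ≈ -0.22144.

-0.22144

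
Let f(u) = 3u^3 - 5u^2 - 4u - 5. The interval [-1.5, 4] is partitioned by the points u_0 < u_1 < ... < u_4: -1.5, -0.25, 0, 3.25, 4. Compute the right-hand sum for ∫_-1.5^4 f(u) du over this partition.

Subinterval widths: 1.25, 0.25, 3.25, 0.75.
Right endpoints: -0.25, 0, 3.25, 4.
f(-0.25) = -4.359375, f(0) = -5, f(3.25) = 32.171875, f(4) = 91.
Sum = Σ Δu_i · f(u_i).
Sum = 166.109375.

166.109375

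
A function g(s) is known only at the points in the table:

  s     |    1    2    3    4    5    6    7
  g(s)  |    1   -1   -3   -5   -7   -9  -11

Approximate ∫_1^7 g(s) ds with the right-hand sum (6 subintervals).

Δs = 1.
Sum = 1·[(-1) + (-3) + (-5) + (-7) + (-9) + (-11)] = -36.

-36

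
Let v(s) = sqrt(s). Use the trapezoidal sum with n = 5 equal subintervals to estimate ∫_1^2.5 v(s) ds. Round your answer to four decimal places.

1.9672

Δs = (2.5 − 1)/5 = 0.3.
v(1) ≈ 1.0000, v(1.3) ≈ 1.1402, v(1.6) ≈ 1.2649, v(1.9) ≈ 1.3784, v(2.2) ≈ 1.4832, v(2.5) ≈ 1.5811.
T_5 = (Δs/2)·[v(s_0) + 2v(s_1) + ... + 2v(s_{4}) + v(s_5)].
Sum ≈ 1.9672.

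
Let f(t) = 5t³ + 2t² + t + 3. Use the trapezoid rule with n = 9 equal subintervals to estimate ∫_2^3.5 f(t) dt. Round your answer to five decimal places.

199.75347

Δt = (3.5 − 2)/9 = 1/6.
f(2) = 53, f(13/6) = 14129/216, f(7/3) = 2153/27, f(2.5) = 96.125, f(8/3) = 3097/27, f(17/6) = 29293/216, f(3) = 159, f(19/6) = 39959/216, f(10/3) = 5771/27, f(3.5) = 245.375.
T_9 = (Δt/2)·[f(t_0) + 2f(t_1) + ... + 2f(t_{8}) + f(t_9)].
Sum ≈ 199.75347.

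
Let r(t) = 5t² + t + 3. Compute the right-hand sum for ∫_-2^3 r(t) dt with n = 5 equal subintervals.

Δt = (3 − (-2))/5 = 1.
Right endpoints: -1, 0, 1, 2, 3.
r(-1) = 7, r(0) = 3, r(1) = 9, r(2) = 25, r(3) = 51.
Sum = Δt · [r(-1) + r(0) + r(1) + r(2) + r(3)].
Sum = 95.

95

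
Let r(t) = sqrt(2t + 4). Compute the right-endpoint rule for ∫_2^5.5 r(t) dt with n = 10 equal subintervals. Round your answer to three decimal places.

Δt = (5.5 − 2)/10 = 0.35.
Right endpoints: 2.35, 2.7, 3.05, 3.4, 3.75, 4.1, 4.45, 4.8, 5.15, 5.5.
r(2.35) ≈ 2.950, r(2.7) ≈ 3.066, r(3.05) ≈ 3.178, r(3.4) ≈ 3.286, r(3.75) ≈ 3.391, r(4.1) ≈ 3.493, r(4.45) ≈ 3.592, r(4.8) ≈ 3.688, r(5.15) ≈ 3.782, r(5.5) ≈ 3.873.
Sum = Δt · [r(2.35) + r(2.7) + r(3.05) + ...].
Sum ≈ 12.004.

12.004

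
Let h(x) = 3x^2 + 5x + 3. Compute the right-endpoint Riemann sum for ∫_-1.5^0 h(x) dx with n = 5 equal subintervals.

Δx = (0 − (-1.5))/5 = 0.3.
Right endpoints: -1.2, -0.9, -0.6, -0.3, 0.
h(-1.2) = 1.32, h(-0.9) = 0.93, h(-0.6) = 1.08, h(-0.3) = 1.77, h(0) = 3.
Sum = Δx · [h(-1.2) + h(-0.9) + h(-0.6) + h(-0.3) + h(0)].
Sum = 2.43.

2.43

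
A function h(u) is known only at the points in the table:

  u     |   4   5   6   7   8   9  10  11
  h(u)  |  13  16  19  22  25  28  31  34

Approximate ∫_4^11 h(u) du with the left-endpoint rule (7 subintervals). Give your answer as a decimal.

Δu = 1.
Sum = 1·[13 + 16 + 19 + 22 + 25 + 28 + 31] = 154.

154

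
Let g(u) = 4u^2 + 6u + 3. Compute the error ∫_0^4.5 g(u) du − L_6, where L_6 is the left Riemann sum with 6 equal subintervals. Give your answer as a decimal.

Exact integral: ∫_0^4.5 g(u) du = 195.75.
L_6 = 156.9375.
Error = 195.75 − 156.9375 = 38.8125.

38.8125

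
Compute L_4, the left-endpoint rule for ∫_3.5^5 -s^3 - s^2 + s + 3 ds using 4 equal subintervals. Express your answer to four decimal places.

Δs = (5 − 3.5)/4 = 0.375.
Left endpoints: 3.5, 3.875, 4.25, 4.625.
f(3.5) = -48.625, f(3.875) = -33959/512, f(4.25) = -87.578125, f(4.625) = -57701/512.
Sum = Δs · [f(3.5) + f(3.875) + f(4.25) + f(4.625)].
Sum ≈ -118.2100.

-118.2100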